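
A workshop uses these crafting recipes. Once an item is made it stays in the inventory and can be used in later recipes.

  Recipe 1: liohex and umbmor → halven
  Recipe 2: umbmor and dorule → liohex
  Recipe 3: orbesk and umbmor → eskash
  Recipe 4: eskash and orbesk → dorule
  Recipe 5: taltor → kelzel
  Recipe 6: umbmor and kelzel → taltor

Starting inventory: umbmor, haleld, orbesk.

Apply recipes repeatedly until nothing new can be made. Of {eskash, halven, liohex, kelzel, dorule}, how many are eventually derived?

orbesk and umbmor → eskash (Recipe 3).
Using Recipe 4, eskash and orbesk make dorule.
umbmor and dorule → liohex (Recipe 2).
liohex and umbmor → halven (Recipe 1).
eskash: reached.
halven: reached.
liohex: reached.
kelzel would need taltor (Recipe 5), but taltor is never obtained.
dorule: reached.
Reached: eskash, halven, liohex, and dorule — 4 of the 5.

4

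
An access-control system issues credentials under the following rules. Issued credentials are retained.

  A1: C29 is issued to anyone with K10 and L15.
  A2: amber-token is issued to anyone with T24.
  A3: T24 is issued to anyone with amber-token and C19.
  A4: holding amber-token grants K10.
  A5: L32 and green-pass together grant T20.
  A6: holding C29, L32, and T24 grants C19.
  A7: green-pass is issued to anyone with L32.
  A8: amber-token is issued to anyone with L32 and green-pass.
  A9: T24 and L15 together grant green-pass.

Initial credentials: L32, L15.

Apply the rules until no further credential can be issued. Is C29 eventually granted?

Yes

Holding L32 grants green-pass (A7).
Holding L32 and green-pass grants amber-token (A8).
Holding amber-token grants K10 (A4).
Holding K10 and L15 grants C29 (A1).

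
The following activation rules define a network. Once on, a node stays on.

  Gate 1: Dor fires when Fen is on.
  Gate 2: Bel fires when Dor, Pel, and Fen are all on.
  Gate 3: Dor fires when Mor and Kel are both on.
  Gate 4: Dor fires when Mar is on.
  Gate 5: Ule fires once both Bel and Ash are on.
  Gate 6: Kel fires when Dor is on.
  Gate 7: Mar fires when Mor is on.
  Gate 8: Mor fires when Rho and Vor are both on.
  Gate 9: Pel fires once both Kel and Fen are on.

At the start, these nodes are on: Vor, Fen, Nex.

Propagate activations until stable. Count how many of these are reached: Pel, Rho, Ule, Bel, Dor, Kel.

4

Gate 1: Fen on → Dor on.
Dor is on, so Kel fires (Gate 6).
Kel and Fen are on, so Pel fires (Gate 9).
Dor, Pel, and Fen are on, so Bel fires (Gate 2).
Pel: reached.
No rule produces Rho, and it is not given.
Ule would need Bel and Ash (Gate 5), but Ash never turns on.
Bel: reached.
Dor: reached.
Kel: reached.
Reached: Pel, Bel, Dor, and Kel — 4 of the 6.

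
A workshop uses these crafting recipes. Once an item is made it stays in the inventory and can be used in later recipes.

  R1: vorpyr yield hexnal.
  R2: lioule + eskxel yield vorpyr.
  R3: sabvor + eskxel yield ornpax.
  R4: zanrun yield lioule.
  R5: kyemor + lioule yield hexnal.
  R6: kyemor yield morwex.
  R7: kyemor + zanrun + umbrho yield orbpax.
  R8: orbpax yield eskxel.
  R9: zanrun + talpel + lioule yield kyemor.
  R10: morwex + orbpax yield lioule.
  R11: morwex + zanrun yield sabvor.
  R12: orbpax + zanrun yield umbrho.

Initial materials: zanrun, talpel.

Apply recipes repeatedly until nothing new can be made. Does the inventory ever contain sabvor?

zanrun → lioule (R4).
zanrun + talpel + lioule → kyemor (R9).
kyemor → morwex (R6).
Using R11, morwex and zanrun make sabvor.

Yes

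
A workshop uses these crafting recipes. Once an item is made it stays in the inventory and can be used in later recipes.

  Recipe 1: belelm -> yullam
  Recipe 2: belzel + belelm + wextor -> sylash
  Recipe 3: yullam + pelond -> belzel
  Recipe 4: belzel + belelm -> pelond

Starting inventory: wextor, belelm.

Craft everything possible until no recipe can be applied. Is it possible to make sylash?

No

sylash would need belzel, belelm, and wextor (Recipe 2), but belzel is never obtained.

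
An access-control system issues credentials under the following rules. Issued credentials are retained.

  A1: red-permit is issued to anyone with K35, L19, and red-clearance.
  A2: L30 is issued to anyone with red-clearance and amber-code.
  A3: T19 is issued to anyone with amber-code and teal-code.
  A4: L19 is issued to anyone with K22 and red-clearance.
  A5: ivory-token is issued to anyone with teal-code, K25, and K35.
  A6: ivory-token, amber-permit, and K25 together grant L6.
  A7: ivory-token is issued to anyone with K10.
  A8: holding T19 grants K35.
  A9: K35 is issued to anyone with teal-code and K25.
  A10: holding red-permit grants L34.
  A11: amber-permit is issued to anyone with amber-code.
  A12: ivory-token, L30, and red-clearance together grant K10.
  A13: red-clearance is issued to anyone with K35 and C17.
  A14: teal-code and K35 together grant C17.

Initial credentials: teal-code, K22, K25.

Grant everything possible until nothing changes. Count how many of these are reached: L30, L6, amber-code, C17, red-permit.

Holding teal-code and K25 grants K35 (A9).
Holding teal-code and K35 grants C17 (A14).
Holding K35 and C17 grants red-clearance (A13).
Holding K22 and red-clearance grants L19 (A4).
Holding K35, L19, and red-clearance grants red-permit (A1).
L30 would need red-clearance and amber-code (A2), but amber-code is never granted.
L6 would need ivory-token, amber-permit, and K25 (A6), but amber-permit is never granted.
No rule produces amber-code, and it is not given.
C17: reached.
red-permit: reached.
Reached: C17 and red-permit — 2 of the 5.

2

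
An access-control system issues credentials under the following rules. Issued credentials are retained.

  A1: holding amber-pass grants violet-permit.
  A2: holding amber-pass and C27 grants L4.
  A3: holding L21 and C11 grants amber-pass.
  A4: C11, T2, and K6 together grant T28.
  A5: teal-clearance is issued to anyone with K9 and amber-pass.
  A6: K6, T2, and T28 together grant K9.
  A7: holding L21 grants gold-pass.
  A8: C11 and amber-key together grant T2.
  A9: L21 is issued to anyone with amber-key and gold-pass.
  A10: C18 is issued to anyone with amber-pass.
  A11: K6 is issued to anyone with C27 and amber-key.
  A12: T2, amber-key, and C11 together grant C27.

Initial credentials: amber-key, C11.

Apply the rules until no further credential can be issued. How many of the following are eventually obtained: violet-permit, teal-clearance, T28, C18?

1

Holding C11 and amber-key grants T2 (A8).
Holding T2, amber-key, and C11 grants C27 (A12).
Holding C27 and amber-key grants K6 (A11).
Holding C11, T2, and K6 grants T28 (A4).
violet-permit would need amber-pass (A1), but amber-pass is never granted.
teal-clearance would need K9 and amber-pass (A5), but amber-pass is never granted.
T28: reached.
C18 would need amber-pass (A10), but amber-pass is never granted.
Reached: T28 — 1 of the 4.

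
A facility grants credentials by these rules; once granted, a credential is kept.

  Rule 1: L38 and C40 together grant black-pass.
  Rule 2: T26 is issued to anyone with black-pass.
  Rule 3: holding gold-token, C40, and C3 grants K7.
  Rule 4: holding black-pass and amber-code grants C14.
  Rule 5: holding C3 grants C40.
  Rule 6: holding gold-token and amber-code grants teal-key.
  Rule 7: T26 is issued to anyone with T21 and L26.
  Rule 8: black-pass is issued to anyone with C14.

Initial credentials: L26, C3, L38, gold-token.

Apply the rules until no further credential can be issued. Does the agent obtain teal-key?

teal-key would need gold-token and amber-code (Rule 6), but amber-code is never granted.

No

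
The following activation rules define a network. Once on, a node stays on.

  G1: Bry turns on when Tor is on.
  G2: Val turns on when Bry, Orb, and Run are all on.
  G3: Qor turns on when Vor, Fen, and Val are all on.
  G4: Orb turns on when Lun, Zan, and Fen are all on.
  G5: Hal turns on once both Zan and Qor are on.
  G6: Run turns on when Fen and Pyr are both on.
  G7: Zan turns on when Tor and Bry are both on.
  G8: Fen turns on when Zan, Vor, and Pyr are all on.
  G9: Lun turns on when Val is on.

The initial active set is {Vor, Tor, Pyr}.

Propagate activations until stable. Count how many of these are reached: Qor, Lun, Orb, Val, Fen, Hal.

G1: Tor on → Bry on.
G7: Tor and Bry on → Zan on.
G8: Zan, Vor, and Pyr on → Fen on.
Qor would need Vor, Fen, and Val (G3), but Val never turns on.
Lun would need Val (G9), but Val never turns on.
Orb would need Lun, Zan, and Fen (G4), but Lun never turns on.
Val would need Bry, Orb, and Run (G2), but Orb never turns on.
Fen: reached.
Hal would need Zan and Qor (G5), but Qor never turns on.
Reached: Fen — 1 of the 6.

1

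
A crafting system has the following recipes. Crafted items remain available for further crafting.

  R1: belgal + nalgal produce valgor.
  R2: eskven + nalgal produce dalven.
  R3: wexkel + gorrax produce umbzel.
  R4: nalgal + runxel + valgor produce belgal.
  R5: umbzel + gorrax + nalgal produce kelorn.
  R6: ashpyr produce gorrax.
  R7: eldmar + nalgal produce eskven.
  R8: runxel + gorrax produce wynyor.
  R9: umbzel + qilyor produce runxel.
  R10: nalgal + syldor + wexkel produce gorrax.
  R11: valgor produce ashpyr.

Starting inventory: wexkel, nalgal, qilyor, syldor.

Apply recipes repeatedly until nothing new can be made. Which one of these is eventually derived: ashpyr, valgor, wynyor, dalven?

Using R10, nalgal, syldor, and wexkel make gorrax.
wexkel + gorrax → umbzel (R3).
Using R9, umbzel and qilyor make runxel.
Using R8, runxel and gorrax make wynyor.
dalven would need eskven and nalgal (R2), but eskven is never obtained. ashpyr would need valgor (R11), but valgor is never obtained. valgor would need belgal and nalgal (R1), but belgal is never obtained.

wynyor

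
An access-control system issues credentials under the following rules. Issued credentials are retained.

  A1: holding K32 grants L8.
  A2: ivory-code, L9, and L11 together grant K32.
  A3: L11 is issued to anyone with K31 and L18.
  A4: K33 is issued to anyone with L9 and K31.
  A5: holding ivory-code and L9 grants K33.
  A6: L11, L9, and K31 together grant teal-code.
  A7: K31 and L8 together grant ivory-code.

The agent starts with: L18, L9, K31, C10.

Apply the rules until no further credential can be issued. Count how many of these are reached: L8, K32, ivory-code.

L8 would need K32 (A1), but K32 is never granted.
K32 would need ivory-code, L9, and L11 (A2), but ivory-code is never granted.
ivory-code would need K31 and L8 (A7), but L8 is never granted.
None of the 3 are reached.

0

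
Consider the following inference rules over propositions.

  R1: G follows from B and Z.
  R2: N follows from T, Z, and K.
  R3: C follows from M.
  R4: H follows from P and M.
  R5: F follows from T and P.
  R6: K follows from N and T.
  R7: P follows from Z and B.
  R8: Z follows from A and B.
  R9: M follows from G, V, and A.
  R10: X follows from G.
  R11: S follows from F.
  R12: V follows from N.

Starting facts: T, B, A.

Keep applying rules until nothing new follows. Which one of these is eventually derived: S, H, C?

From A and B, R8 gives Z.
Z and B hold, so P follows (R7).
T and P hold, so F follows (R5).
From F, R11 gives S.
H would need P and M (R4), but M is never established. C would need M (R3), but M is never established.

S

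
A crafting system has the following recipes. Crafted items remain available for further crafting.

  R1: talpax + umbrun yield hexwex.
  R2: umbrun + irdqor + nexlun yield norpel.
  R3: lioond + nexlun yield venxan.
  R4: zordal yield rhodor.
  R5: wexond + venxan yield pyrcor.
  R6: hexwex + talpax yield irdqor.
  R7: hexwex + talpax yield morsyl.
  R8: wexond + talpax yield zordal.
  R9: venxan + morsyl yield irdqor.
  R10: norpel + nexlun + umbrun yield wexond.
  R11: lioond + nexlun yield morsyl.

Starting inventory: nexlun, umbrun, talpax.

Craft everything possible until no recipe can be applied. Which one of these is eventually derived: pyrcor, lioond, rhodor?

rhodor

talpax + umbrun → hexwex (R1).
hexwex + talpax → irdqor (R6).
umbrun + irdqor + nexlun → norpel (R2).
Using R10, norpel, nexlun, and umbrun make wexond.
Using R8, wexond and talpax make zordal.
zordal → rhodor (R4).
No rule produces lioond, and it is not given. pyrcor would need wexond and venxan (R5), but venxan is never obtained.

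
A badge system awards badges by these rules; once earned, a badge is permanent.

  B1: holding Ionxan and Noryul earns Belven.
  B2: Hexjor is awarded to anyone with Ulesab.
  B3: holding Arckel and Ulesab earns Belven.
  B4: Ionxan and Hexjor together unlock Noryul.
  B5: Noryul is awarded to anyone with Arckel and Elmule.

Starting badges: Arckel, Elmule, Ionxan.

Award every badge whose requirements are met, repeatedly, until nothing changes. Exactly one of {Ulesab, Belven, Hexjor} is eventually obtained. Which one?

With Arckel and Elmule, Noryul is earned (B5).
With Ionxan and Noryul, Belven is earned (B1).
No rule produces Ulesab, and it is not given. Hexjor would need Ulesab (B2), but Ulesab is never earned.

Belven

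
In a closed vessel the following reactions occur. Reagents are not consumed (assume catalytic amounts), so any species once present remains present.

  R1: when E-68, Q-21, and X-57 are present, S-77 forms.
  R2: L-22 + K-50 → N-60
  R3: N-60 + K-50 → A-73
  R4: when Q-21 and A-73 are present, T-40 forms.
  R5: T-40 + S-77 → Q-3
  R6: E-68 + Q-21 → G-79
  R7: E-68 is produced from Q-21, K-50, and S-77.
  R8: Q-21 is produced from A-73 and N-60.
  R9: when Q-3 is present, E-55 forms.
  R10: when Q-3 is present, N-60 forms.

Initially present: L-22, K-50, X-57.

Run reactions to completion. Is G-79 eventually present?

No

G-79 would need E-68 and Q-21 (R6), but E-68 never forms.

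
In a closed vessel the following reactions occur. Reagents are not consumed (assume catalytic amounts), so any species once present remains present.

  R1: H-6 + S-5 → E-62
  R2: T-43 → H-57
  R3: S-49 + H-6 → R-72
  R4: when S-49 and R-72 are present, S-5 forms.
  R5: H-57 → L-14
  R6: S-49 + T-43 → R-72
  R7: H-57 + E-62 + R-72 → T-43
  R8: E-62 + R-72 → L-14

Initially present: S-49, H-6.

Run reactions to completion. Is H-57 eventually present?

No

H-57 would need T-43 (R2), but T-43 never forms.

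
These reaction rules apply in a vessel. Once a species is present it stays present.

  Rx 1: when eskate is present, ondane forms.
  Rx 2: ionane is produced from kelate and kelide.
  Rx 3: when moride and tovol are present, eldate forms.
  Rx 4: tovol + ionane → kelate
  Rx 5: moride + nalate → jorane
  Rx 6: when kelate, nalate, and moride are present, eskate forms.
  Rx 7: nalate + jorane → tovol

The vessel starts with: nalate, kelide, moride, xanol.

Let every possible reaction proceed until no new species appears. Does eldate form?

Yes

moride and nalate present → jorane forms (Rx 5).
nalate and jorane present → tovol forms (Rx 7).
moride and tovol present → eldate forms (Rx 3).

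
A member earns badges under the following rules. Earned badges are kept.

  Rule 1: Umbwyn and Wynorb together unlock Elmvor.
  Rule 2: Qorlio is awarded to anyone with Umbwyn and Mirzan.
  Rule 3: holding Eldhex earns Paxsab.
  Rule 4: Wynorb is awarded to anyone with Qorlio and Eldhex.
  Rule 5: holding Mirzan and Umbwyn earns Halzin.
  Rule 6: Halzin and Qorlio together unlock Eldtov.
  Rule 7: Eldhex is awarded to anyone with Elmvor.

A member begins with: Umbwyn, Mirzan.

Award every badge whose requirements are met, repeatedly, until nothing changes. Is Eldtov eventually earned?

With Mirzan and Umbwyn, Halzin is earned (Rule 5).
With Umbwyn and Mirzan, Qorlio is earned (Rule 2).
With Halzin and Qorlio, Eldtov is earned (Rule 6).

Yes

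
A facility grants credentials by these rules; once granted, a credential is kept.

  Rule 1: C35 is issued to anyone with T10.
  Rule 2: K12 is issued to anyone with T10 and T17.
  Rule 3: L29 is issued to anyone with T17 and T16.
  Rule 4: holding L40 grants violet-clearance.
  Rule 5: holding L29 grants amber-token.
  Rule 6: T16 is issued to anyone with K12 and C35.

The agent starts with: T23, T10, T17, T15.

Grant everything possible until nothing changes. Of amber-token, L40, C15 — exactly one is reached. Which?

amber-token

Holding T10 and T17 grants K12 (Rule 2).
Holding T10 grants C35 (Rule 1).
Holding K12 and C35 grants T16 (Rule 6).
Holding T17 and T16 grants L29 (Rule 3).
Holding L29 grants amber-token (Rule 5).
No rule produces L40, and it is not given. No rule produces C15, and it is not given.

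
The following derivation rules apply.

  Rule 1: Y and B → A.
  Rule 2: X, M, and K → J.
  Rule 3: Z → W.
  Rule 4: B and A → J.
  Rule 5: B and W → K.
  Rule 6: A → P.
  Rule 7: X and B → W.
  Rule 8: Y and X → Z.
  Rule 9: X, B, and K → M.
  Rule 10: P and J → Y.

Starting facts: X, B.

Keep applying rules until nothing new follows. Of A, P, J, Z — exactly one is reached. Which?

From X and B, Rule 7 gives W.
B and W hold, so K follows (Rule 5).
From X, B, and K, Rule 9 gives M.
X, M, and K hold, so J follows (Rule 2).
A would need Y and B (Rule 1), but Y is never established. Z would need Y and X (Rule 8), but Y is never established. P would need A (Rule 6), but A is never established.

J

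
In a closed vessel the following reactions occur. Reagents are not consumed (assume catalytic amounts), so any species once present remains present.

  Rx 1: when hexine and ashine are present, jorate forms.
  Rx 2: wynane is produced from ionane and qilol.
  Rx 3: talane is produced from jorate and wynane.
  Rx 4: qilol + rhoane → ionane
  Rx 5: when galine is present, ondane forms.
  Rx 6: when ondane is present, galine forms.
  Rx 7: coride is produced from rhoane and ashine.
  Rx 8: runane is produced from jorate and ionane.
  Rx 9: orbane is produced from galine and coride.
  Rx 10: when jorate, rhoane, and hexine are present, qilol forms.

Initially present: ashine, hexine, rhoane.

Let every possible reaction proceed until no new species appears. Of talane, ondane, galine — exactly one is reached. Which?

talane

hexine and ashine present → jorate forms (Rx 1).
jorate, rhoane, and hexine present → qilol forms (Rx 10).
qilol and rhoane present → ionane forms (Rx 4).
ionane and qilol present → wynane forms (Rx 2).
jorate and wynane present → talane forms (Rx 3).
ondane would need galine (Rx 5), but galine never forms. galine would need ondane (Rx 6), but ondane never forms.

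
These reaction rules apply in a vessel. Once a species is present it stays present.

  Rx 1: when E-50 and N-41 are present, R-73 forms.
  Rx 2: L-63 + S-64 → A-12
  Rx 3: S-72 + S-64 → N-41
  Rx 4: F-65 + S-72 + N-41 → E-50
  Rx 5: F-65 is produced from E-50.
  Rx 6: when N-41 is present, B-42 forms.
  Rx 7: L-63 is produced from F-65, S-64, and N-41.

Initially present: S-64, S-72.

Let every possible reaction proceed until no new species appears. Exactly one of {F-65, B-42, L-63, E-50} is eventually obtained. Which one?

S-72 and S-64 present → N-41 forms (Rx 3).
N-41 present → B-42 forms (Rx 6).
F-65 would need E-50 (Rx 5), but E-50 never forms. E-50 would need F-65, S-72, and N-41 (Rx 4), but F-65 never forms. L-63 would need F-65, S-64, and N-41 (Rx 7), but F-65 never forms.

B-42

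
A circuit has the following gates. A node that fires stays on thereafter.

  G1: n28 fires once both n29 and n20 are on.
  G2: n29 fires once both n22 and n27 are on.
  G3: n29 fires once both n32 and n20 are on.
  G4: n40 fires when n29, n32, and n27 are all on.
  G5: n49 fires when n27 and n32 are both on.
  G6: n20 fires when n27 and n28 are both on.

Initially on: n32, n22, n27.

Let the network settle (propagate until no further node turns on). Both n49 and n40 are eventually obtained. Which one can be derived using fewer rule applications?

n49: G5: n27 and n32 on → n49 on. [1 rule application]
n40: n22 and n27 are on, so n29 fires (G2). G4: n29, n32, and n27 on → n40 on. [2 rule applications]
n49 needs fewer.

n49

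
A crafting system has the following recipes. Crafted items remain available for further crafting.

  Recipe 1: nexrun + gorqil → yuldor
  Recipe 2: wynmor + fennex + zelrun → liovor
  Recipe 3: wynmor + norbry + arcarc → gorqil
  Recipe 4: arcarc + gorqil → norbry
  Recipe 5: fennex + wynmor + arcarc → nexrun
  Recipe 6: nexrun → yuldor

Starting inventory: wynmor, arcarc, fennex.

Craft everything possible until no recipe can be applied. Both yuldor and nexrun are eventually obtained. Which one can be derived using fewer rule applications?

nexrun: Using Recipe 5, fennex, wynmor, and arcarc make nexrun. [1 rule application]
yuldor: fennex + wynmor + arcarc → nexrun (Recipe 5). Using Recipe 6, nexrun makes yuldor. [2 rule applications]
nexrun needs fewer.

nexrun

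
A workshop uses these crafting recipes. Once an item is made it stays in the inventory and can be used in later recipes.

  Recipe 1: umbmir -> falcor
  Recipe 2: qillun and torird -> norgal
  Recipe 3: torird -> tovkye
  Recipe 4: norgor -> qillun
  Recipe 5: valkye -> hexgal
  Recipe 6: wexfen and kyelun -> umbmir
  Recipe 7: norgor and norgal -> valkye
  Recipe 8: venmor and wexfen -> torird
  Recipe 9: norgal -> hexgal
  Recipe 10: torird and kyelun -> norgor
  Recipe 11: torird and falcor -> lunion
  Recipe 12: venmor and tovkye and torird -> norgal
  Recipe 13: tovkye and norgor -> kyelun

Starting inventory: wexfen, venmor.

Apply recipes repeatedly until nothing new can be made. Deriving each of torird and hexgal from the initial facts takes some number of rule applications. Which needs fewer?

torird: venmor and wexfen -> torird (Recipe 8). [1 rule application]
hexgal: Using Recipe 8, venmor and wexfen make torird. torird -> tovkye (Recipe 3). Using Recipe 12, venmor, tovkye, and torird make norgal. Using Recipe 9, norgal makes hexgal. [4 rule applications]
torird needs fewer.

torird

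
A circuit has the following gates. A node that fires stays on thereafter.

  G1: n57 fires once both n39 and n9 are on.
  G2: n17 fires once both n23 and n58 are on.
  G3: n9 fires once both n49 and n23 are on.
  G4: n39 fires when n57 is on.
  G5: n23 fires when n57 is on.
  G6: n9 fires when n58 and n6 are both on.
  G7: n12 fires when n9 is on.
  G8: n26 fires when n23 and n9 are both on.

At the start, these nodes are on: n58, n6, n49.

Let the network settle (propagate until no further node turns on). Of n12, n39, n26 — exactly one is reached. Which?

n12

n58 and n6 are on, so n9 fires (G6).
n9 is on, so n12 fires (G7).
n26 would need n23 and n9 (G8), but n23 never turns on. n39 would need n57 (G4), but n57 never turns on.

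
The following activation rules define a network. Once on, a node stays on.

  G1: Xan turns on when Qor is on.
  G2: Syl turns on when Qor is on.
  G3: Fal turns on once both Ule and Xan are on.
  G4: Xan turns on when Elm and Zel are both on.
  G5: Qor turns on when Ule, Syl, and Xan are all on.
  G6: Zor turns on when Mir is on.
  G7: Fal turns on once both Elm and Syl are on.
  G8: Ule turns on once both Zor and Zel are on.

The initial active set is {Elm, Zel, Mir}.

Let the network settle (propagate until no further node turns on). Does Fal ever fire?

Yes

Elm and Zel are on, so Xan turns on (G4).
G6: Mir on → Zor on.
G8: Zor and Zel on → Ule on.
G3: Ule and Xan on → Fal on.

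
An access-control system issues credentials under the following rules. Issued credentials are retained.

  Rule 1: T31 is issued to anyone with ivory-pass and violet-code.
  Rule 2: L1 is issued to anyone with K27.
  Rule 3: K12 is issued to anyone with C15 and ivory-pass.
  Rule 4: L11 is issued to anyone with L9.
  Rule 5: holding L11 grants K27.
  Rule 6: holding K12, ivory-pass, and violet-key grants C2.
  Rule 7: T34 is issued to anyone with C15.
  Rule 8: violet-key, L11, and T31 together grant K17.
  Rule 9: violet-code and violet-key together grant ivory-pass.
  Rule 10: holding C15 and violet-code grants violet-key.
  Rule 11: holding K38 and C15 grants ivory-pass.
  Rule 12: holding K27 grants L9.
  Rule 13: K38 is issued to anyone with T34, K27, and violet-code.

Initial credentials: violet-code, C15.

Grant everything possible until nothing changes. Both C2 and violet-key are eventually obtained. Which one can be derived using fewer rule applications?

violet-key: Holding C15 and violet-code grants violet-key (Rule 10). [1 rule application]
C2: Holding C15 and violet-code grants violet-key (Rule 10). Holding violet-code and violet-key grants ivory-pass (Rule 9). Holding C15 and ivory-pass grants K12 (Rule 3). Holding K12, ivory-pass, and violet-key grants C2 (Rule 6). [4 rule applications]
violet-key needs fewer.

violet-key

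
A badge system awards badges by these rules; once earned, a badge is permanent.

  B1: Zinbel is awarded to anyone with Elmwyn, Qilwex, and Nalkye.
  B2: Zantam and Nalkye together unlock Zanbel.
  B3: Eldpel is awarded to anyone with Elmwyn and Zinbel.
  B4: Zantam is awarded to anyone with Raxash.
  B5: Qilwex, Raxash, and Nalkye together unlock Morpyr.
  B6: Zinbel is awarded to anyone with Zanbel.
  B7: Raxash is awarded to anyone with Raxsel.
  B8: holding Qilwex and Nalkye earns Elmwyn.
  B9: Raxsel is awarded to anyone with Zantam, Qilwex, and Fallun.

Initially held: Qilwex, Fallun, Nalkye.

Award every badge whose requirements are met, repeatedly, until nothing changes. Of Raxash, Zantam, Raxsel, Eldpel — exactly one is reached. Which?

Eldpel

With Qilwex and Nalkye, Elmwyn is earned (B8).
With Elmwyn, Qilwex, and Nalkye, Zinbel is earned (B1).
With Elmwyn and Zinbel, Eldpel is earned (B3).
Raxash would need Raxsel (B7), but Raxsel is never earned. Zantam would need Raxash (B4), but Raxash is never earned. Raxsel would need Zantam, Qilwex, and Fallun (B9), but Zantam is never earned.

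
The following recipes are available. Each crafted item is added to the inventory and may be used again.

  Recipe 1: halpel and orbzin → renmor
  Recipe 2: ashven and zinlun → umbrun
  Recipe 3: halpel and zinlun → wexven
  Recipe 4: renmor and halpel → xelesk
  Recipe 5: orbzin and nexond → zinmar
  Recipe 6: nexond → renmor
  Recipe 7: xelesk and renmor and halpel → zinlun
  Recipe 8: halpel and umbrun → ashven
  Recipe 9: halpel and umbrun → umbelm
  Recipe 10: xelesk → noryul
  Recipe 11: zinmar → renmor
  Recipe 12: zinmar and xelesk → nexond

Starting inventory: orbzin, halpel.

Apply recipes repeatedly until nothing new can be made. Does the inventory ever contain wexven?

Yes

halpel and orbzin → renmor (Recipe 1).
renmor and halpel → xelesk (Recipe 4).
Using Recipe 7, xelesk, renmor, and halpel make zinlun.
halpel and zinlun → wexven (Recipe 3).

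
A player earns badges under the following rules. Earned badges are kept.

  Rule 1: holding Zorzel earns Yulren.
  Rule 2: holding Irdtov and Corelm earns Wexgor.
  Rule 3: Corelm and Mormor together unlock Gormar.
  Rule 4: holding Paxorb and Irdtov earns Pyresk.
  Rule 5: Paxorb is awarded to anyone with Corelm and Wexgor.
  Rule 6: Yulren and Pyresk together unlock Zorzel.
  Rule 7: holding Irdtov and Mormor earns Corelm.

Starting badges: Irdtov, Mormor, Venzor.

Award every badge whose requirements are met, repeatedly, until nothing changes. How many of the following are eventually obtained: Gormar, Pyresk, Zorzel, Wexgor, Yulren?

With Irdtov and Mormor, Corelm is earned (Rule 7).
With Irdtov and Corelm, Wexgor is earned (Rule 2).
With Corelm and Mormor, Gormar is earned (Rule 3).
With Corelm and Wexgor, Paxorb is earned (Rule 5).
With Paxorb and Irdtov, Pyresk is earned (Rule 4).
Gormar: reached.
Pyresk: reached.
Zorzel would need Yulren and Pyresk (Rule 6), but Yulren is never earned.
Wexgor: reached.
Yulren would need Zorzel (Rule 1), but Zorzel is never earned.
Reached: Gormar, Pyresk, and Wexgor — 3 of the 5.

3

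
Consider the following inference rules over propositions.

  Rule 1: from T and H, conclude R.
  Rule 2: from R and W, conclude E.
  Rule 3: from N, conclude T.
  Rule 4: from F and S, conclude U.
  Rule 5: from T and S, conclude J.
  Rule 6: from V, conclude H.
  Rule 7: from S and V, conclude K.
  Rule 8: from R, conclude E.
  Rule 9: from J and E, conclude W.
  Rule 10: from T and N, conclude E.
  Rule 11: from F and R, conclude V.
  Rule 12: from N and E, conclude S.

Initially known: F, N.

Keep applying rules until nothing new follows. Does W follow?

Yes

From N, Rule 3 gives T.
T and N hold, so E follows (Rule 10).
N and E hold, so S follows (Rule 12).
From T and S, Rule 5 gives J.
From J and E, Rule 9 gives W.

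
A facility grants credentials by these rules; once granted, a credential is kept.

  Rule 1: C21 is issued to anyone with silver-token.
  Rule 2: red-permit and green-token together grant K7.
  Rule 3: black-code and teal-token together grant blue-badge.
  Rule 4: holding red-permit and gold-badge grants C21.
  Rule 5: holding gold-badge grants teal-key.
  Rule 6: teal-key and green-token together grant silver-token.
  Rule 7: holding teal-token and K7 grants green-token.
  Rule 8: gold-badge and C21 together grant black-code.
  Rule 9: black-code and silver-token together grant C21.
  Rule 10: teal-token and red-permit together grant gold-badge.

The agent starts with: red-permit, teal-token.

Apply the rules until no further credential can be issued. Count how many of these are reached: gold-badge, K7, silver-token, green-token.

Holding teal-token and red-permit grants gold-badge (Rule 10).
gold-badge: reached.
K7 would need red-permit and green-token (Rule 2), but green-token is never granted.
silver-token would need teal-key and green-token (Rule 6), but green-token is never granted.
green-token would need teal-token and K7 (Rule 7), but K7 is never granted.
Reached: gold-badge — 1 of the 4.

1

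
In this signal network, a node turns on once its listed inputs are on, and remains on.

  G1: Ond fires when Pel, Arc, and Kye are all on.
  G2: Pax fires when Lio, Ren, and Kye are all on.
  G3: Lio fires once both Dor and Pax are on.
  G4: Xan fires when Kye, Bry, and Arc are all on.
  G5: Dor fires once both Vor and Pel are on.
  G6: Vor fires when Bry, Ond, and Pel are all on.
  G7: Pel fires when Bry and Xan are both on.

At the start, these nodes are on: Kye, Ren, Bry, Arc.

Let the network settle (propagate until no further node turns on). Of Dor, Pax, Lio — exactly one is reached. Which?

Dor

G4: Kye, Bry, and Arc on → Xan on.
G7: Bry and Xan on → Pel on.
Pel, Arc, and Kye are on, so Ond fires (G1).
G6: Bry, Ond, and Pel on → Vor on.
G5: Vor and Pel on → Dor on.
Pax would need Lio, Ren, and Kye (G2), but Lio never turns on. Lio would need Dor and Pax (G3), but Pax never turns on.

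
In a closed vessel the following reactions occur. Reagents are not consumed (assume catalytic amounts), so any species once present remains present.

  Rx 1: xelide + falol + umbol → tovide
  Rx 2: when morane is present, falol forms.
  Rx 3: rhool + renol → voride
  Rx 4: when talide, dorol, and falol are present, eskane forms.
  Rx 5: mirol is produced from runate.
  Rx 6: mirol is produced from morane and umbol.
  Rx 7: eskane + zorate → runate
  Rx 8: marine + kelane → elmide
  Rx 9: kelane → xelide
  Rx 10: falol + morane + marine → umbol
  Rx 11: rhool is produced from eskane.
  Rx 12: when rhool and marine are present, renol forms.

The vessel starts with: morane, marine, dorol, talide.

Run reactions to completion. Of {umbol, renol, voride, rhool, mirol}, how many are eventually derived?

morane present → falol forms (Rx 2).
talide, dorol, and falol present → eskane forms (Rx 4).
falol, morane, and marine present → umbol forms (Rx 10).
eskane present → rhool forms (Rx 11).
morane and umbol present → mirol forms (Rx 6).
rhool and marine present → renol forms (Rx 12).
rhool and renol present → voride forms (Rx 3).
umbol: reached.
renol: reached.
voride: reached.
rhool: reached.
mirol: reached.
All 5 are reached.

5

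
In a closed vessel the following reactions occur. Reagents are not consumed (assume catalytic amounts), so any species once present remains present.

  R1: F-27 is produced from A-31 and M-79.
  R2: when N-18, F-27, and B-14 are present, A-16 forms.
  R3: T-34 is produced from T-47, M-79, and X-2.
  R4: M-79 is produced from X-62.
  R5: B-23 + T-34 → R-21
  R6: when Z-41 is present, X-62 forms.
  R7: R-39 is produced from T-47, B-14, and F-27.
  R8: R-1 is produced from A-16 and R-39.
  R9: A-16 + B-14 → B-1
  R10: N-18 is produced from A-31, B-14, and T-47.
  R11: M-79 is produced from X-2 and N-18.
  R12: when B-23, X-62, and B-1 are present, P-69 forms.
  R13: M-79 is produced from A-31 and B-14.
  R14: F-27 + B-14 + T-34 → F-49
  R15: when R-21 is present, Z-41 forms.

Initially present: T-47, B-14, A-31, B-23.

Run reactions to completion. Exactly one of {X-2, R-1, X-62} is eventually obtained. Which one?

A-31, B-14, and T-47 present → N-18 forms (R10).
A-31 and B-14 present → M-79 forms (R13).
A-31 and M-79 present → F-27 forms (R1).
N-18, F-27, and B-14 present → A-16 forms (R2).
T-47, B-14, and F-27 present → R-39 forms (R7).
A-16 and R-39 present → R-1 forms (R8).
X-62 would need Z-41 (R6), but Z-41 never forms. No rule produces X-2, and it is not given.

R-1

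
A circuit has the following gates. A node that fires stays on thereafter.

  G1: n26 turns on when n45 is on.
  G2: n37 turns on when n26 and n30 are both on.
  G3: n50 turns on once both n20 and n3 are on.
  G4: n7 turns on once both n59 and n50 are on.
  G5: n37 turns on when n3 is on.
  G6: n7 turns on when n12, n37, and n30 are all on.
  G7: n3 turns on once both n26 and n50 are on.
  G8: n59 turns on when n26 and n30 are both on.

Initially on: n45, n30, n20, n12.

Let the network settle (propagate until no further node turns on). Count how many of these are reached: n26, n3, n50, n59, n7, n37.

n45 is on, so n26 turns on (G1).
n26 and n30 are on, so n37 turns on (G2).
G8: n26 and n30 on → n59 on.
G6: n12, n37, and n30 on → n7 on.
n26: reached.
n3 would need n26 and n50 (G7), but n50 never turns on.
n50 would need n20 and n3 (G3), but n3 never turns on.
n59: reached.
n7: reached.
n37: reached.
Reached: n26, n59, n7, and n37 — 4 of the 6.

4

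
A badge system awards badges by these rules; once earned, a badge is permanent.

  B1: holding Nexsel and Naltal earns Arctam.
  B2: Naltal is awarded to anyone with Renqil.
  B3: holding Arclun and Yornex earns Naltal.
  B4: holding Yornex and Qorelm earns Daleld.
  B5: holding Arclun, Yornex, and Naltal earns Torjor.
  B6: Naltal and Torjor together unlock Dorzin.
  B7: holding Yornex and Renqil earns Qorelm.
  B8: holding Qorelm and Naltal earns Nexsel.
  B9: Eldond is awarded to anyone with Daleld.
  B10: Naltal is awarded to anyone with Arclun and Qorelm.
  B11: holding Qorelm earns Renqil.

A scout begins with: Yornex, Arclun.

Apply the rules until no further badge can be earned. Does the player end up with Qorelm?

No

Qorelm would need Yornex and Renqil (B7), but Renqil is never earned.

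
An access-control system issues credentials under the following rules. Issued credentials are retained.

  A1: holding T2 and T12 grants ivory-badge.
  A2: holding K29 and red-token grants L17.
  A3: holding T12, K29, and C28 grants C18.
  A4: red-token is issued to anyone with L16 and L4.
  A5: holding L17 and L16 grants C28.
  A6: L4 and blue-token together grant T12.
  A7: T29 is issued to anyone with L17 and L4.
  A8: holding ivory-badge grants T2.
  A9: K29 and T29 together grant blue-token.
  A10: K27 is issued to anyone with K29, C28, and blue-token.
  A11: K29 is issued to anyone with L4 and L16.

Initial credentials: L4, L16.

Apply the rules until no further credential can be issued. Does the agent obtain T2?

T2 would need ivory-badge (A8), but ivory-badge is never granted.

No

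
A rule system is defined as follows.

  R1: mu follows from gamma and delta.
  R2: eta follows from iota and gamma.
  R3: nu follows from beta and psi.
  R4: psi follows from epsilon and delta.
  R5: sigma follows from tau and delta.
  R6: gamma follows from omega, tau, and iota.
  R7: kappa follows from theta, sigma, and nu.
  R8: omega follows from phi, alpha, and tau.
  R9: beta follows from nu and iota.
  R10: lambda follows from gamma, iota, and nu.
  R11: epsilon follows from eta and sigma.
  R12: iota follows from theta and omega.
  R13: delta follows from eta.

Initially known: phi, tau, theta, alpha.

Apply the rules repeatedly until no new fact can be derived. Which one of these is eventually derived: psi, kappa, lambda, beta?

phi, alpha, and tau hold, so omega follows (R8).
From theta and omega, R12 gives iota.
omega, tau, and iota hold, so gamma follows (R6).
iota and gamma hold, so eta follows (R2).
From eta, R13 gives delta.
From tau and delta, R5 gives sigma.
From eta and sigma, R11 gives epsilon.
From epsilon and delta, R4 gives psi.
lambda would need gamma, iota, and nu (R10), but nu is never established. beta would need nu and iota (R9), but nu is never established. kappa would need theta, sigma, and nu (R7), but nu is never established.

psi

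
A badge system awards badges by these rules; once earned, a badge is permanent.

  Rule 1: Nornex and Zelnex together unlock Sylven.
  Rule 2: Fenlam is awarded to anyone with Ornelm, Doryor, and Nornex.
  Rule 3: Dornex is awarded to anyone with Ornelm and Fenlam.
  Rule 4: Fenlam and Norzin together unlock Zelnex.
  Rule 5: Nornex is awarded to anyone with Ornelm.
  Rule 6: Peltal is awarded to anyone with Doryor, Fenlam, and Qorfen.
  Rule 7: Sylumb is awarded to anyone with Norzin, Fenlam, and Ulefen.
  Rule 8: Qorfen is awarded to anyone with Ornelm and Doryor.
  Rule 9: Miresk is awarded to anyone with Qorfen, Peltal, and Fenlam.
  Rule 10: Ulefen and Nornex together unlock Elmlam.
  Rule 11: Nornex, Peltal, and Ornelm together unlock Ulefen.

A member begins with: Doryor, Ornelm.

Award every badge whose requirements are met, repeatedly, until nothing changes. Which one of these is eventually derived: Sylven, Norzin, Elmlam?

Elmlam

With Ornelm, Nornex is earned (Rule 5).
With Ornelm and Doryor, Qorfen is earned (Rule 8).
With Ornelm, Doryor, and Nornex, Fenlam is earned (Rule 2).
With Doryor, Fenlam, and Qorfen, Peltal is earned (Rule 6).
With Nornex, Peltal, and Ornelm, Ulefen is earned (Rule 11).
With Ulefen and Nornex, Elmlam is earned (Rule 10).
No rule produces Norzin, and it is not given. Sylven would need Nornex and Zelnex (Rule 1), but Zelnex is never earned.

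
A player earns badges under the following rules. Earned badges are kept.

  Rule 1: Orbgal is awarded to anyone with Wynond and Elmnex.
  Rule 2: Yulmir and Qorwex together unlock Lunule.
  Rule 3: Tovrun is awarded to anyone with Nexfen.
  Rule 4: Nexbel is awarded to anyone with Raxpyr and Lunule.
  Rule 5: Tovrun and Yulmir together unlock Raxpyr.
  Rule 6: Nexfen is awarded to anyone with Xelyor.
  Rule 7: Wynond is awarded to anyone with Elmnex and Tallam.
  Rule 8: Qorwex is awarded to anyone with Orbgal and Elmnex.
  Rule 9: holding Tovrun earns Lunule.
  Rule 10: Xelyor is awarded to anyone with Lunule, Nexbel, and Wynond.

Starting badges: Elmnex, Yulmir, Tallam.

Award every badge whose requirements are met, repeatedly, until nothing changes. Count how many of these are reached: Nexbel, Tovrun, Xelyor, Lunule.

With Elmnex and Tallam, Wynond is earned (Rule 7).
With Wynond and Elmnex, Orbgal is earned (Rule 1).
With Orbgal and Elmnex, Qorwex is earned (Rule 8).
With Yulmir and Qorwex, Lunule is earned (Rule 2).
Nexbel would need Raxpyr and Lunule (Rule 4), but Raxpyr is never earned.
Tovrun would need Nexfen (Rule 3), but Nexfen is never earned.
Xelyor would need Lunule, Nexbel, and Wynond (Rule 10), but Nexbel is never earned.
Lunule: reached.
Reached: Lunule — 1 of the 4.

1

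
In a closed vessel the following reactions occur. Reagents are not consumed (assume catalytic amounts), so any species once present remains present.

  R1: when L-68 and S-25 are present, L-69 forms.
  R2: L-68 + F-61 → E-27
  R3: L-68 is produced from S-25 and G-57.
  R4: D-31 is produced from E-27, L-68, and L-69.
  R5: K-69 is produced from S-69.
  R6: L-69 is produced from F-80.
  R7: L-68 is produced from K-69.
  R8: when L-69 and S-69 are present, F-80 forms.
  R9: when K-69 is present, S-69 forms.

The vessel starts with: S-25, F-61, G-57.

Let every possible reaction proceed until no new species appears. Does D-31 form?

S-25 and G-57 present → L-68 forms (R3).
L-68 and S-25 present → L-69 forms (R1).
L-68 and F-61 present → E-27 forms (R2).
E-27, L-68, and L-69 present → D-31 forms (R4).

Yes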